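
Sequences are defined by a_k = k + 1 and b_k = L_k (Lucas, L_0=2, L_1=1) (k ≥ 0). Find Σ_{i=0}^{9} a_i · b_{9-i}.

507

This is [x^9] in the product of the two ordinary generating functions.
Σ = 1·76 + 2·47 + 3·29 + 4·18 + 5·11 + 6·7 + 7·4 + 8·3 + 9·1 + 10·2 = 507.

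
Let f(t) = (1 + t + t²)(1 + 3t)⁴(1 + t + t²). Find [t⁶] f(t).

513

(1 + t + t²) has coefficients 1,1,1 for degrees 0…2.
(1 + 3t)⁴ has coefficients 1,12,54,108,81,0,0 for degrees 0…6.
Finally multiplying by (1 + t + t²), the product of all factors after the first has coefficients 1,13,67,174,243,189,81 for degrees 0…6.
[t⁶] = 1·81 + 1·189 + 1·243 = 513.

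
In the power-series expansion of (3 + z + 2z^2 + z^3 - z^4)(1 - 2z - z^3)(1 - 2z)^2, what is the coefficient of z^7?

5

(3 + z + 2z^2 + z^3 - z^4) has coefficients 3,1,2,1,-1 for degrees 0…4.
(1 - 2z - z^3) has coefficients 1,-2,0,-1,0,0,0,0 for degrees 0…7.
Finally multiplying by (1 - 2z)^2, the product of all factors after the first has coefficients 1,-6,12,-9,4,-4,0,0 for degrees 0…7.
[z^7] = 3·0 + 1·0 + 2·(-4) + 1·4 − 1·(-9) = 5.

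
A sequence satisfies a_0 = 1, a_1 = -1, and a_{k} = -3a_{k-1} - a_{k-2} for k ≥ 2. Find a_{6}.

89

The ordinary generating function has denominator 1 + 3x + x^2.
Iterating the recurrence: a_0,…,a_{6} = 1, -1, 2, -5, 13, -34, 89.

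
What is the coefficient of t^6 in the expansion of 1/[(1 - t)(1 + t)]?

1

Partial fractions give a closed form: a_n = (1/2)·1^n + (1/2)·(-1)^n.
At n = 6: a_6 = 1.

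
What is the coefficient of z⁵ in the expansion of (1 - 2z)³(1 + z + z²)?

(1 - 2z)³ has coefficients 1,-6,12,-8 for degrees 0…3.
(1 + z + z²) has coefficients 1,1,1,0,0,0 for degrees 0…5.
[z⁵] = 1·0 − 6·0 + 12·0 − 8·1 = -8.

-8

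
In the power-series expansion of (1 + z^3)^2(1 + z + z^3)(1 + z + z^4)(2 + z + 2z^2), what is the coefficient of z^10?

(1 + z^3)^2 has coefficients 1,0,0,2,0,0,1 for degrees 0…6.
(1 + z + z^3) has coefficients 1,1,0,1,0,0,0,0,0,0,0 for degrees 0…10.
Multiplying by (1 + z + z^4) gives running coefficients 1,2,1,1,2,1,0,1,0,0,0 for degrees 0…10.
Finally multiplying by (2 + z + 2z^2), the product of all factors after the first has coefficients 2,5,6,7,7,6,5,4,1,2,0 for degrees 0…10.
[z^10] = 1·0 + 2·4 + 1·7 = 15.

15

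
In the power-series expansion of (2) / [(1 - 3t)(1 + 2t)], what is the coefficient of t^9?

The denominator gives the recurrence a_n = a_(n−1) + 6a_(n−2) for n ≥ 2; the numerator fixes a_0 = 2, a_1 = 2.
Iterating: 2, 2, 14, 26, 110, 266, 926, 2522, 8078, 23210, so a_9 = 23210.

23210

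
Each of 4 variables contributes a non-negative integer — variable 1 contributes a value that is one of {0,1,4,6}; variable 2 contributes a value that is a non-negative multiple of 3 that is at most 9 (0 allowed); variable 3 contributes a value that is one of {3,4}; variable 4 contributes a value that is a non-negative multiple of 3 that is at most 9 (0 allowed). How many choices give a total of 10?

The generating function for the choices is (1 + y + y⁴ + y⁶)·(1 + y³ + y⁶ + y⁹)·(y³ + y⁴)·(1 + y³ + y⁶ + y⁹); the count is [y¹⁰].
(1 + y + y⁴ + y⁶) has coefficients 1,1,0,0,1,0,1 for degrees 0…6.
(1 + y³ + y⁶ + y⁹) has coefficients 1,0,0,1,0,0,1,0,0,1,0 for degrees 0…10.
Multiplying by (y³ + y⁴) gives running coefficients 0,0,0,1,1,0,1,1,0,1,1 for degrees 0…10.
Finally multiplying by (1 + y³ + y⁶ + y⁹), the product of all factors after the first has coefficients 0,0,0,1,1,0,2,2,0,3,3 for degrees 0…10.
[y¹⁰] = 1·3 + 1·3 + 1·2 + 1·1 = 9.

9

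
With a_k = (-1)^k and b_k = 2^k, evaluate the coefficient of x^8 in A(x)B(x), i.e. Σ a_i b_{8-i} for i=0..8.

This is [x^8] in the product of the two ordinary generating functions.
Σ = 1·256 − 1·128 + 1·64 − 1·32 + 1·16 − 1·8 + 1·4 − 1·2 + 1·1 = 171.

171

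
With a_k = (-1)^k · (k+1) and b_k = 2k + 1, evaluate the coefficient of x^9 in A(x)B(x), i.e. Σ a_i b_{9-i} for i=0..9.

5

The convolution is the t^9 coefficient of A(t)B(t).
Σ = 1·19 − 2·17 + 3·15 − 4·13 + 5·11 − 6·9 + 7·7 − 8·5 + 9·3 − 10·1 = 5.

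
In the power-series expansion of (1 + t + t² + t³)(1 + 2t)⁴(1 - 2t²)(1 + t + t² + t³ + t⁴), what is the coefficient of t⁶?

(1 + t + t² + t³) has coefficients 1,1,1,1 for degrees 0…3.
(1 + 2t)⁴ has coefficients 1,8,24,32,16,0,0 for degrees 0…6.
Multiplying by (1 - 2t²) gives running coefficients 1,8,22,16,-32,-64,-32 for degrees 0…6.
Finally multiplying by (1 + t + t² + t³ + t⁴), the product of all factors after the first has coefficients 1,9,31,47,15,-50,-90 for degrees 0…6.
[t⁶] = 1·(-90) + 1·(-50) + 1·15 + 1·47 = -78.

-78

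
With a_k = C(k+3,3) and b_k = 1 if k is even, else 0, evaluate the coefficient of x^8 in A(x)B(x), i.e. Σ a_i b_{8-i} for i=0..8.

The convolution is the x^8 coefficient of A(x)B(x).
Σ = 1·1 + 4·0 + 10·1 + 20·0 + 35·1 + 56·0 + 84·1 + 120·0 + 165·1 = 295.

295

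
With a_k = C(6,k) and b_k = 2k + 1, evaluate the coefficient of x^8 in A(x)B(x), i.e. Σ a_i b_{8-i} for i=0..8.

This is [x^8] in the product of the two ordinary generating functions.
Σ = 1·17 + 6·15 + 15·13 + 20·11 + 15·9 + 6·7 + 1·5 + 0·3 + 0·1 = 704.

704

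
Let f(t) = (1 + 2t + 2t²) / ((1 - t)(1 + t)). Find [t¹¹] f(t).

2

The denominator gives the recurrence a_n = a_(n−2) for n ≥ 3; the numerator fixes a_0 = 1, a_1 = 2, a_2 = 3.
Iterating: 1, 2, 3, 2, 3, 2, 3, 2, 3, 2, 3, 2, so a_11 = 2.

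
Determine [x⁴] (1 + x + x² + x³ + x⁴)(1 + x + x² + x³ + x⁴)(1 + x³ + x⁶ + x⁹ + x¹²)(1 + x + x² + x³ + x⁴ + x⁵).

(1 + x + x² + x³ + x⁴) has coefficients 1,1,1,1,1 for degrees 0…4.
(1 + x + x² + x³ + x⁴) has coefficients 1,1,1,1,1 for degrees 0…4.
Multiplying by (1 + x³ + x⁶ + x⁹ + x¹²) gives running coefficients 1,1,1,2,2 for degrees 0…4.
Finally multiplying by (1 + x + x² + x³ + x⁴ + x⁵), the product of all factors after the first has coefficients 1,2,3,5,7 for degrees 0…4.
[x⁴] = 1·7 + 1·5 + 1·3 + 1·2 + 1·1 = 18.

18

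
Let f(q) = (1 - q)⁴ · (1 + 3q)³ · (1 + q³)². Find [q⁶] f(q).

(1 - q)⁴ has coefficients 1,-4,6,-4,1 for degrees 0…4.
(1 + 3q)³ has coefficients 1,9,27,27,0,0,0 for degrees 0…6.
Finally multiplying by (1 + q³)², the product of all factors after the first has coefficients 1,9,27,29,18,54,55 for degrees 0…6.
[q⁶] = 1·55 − 4·54 + 6·18 − 4·29 + 1·27 = -142.

-142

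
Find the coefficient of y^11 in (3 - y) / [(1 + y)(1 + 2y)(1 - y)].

-9555

The denominator gives the recurrence a_n = −2a_(n−1) + a_(n−2) + 2a_(n−3) for n ≥ 3; the numerator fixes a_0 = 3, a_1 = -7, a_2 = 17.
Iterating: 3, -7, 17, -35, 73, -147, 297, -595, 1193, -2387, 4777, -9555, so a_11 = -9555.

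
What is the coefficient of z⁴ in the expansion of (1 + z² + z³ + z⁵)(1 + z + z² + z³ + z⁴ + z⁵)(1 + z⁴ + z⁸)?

4

(1 + z² + z³ + z⁵) has coefficients 1,0,1,1,0 for degrees 0…4.
(1 + z + z² + z³ + z⁴ + z⁵) has coefficients 1,1,1,1,1 for degrees 0…4.
Finally multiplying by (1 + z⁴ + z⁸), the product of all factors after the first has coefficients 1,1,1,1,2 for degrees 0…4.
[z⁴] = 1·2 + 1·1 + 1·1 = 4.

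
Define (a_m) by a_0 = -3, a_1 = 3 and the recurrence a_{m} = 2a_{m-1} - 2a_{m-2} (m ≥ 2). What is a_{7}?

The ordinary generating function has denominator 1 - 2y + 2y^2.
Iterating the recurrence: a_0,…,a_{7} = -3, 3, 12, 18, 12, -12, -48, -72.

-72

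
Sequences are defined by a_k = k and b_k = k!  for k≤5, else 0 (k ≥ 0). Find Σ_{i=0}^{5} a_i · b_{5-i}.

Write out a_i and b_{5-i} for i = 0,…,5 and sum the products.
Σ = 0·120 + 1·24 + 2·6 + 3·2 + 4·1 + 5·1 = 51.

51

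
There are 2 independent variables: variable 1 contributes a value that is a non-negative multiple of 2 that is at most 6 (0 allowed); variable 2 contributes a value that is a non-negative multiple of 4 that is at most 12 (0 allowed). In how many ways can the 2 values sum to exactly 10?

The generating function for the choices is (1 + t² + t⁴ + t⁶)·(1 + t⁴ + t⁸ + t¹²); the count is [t¹⁰].
(1 + t² + t⁴ + t⁶) has coefficients 1,0,1,0,1,0,1 for degrees 0…6.
(1 + t⁴ + t⁸ + t¹²) has coefficients 1,0,0,0,1,0,0,0,1,0,0 for degrees 0…10.
[t¹⁰] = 1·0 + 1·1 + 1·0 + 1·1 = 2.

2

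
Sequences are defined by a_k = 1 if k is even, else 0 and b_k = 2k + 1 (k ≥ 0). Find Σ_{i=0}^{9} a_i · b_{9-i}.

Write out a_i and b_{9-i} for i = 0,…,9 and sum the products.
Σ = 1·19 + 0·17 + 1·15 + 0·13 + 1·11 + 0·9 + 1·7 + 0·5 + 1·3 + 0·1 = 55.

55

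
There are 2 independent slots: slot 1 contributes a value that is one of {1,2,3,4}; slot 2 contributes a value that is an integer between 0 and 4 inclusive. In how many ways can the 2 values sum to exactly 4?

The generating function for the choices is (q + q² + q³ + q⁴)·(1 + q + q² + q³ + q⁴); the count is [q⁴].
(q + q² + q³ + q⁴) has coefficients 0,1,1,1,1 for degrees 0…4.
(1 + q + q² + q³ + q⁴) has coefficients 1,1,1,1,1 for degrees 0…4.
[q⁴] = 1·1 + 1·1 + 1·1 + 1·1 = 4.

4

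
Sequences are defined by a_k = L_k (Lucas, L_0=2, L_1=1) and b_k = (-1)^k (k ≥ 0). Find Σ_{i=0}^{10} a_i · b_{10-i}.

79

The convolution is the x^10 coefficient of A(x)B(x).
Σ = 2·1 + 1·(-1) + 3·1 + 4·(-1) + 7·1 + 11·(-1) + 18·1 + 29·(-1) + 47·1 + 76·(-1) + 123·1 = 79.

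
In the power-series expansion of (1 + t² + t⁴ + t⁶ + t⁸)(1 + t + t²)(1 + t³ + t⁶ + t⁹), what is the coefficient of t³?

2

(1 + t² + t⁴ + t⁶ + t⁸) has coefficients 1,0,1,0 for degrees 0…3.
(1 + t + t²) has coefficients 1,1,1,0 for degrees 0…3.
Finally multiplying by (1 + t³ + t⁶ + t⁹), the product of all factors after the first has coefficients 1,1,1,1 for degrees 0…3.
[t³] = 1·1 + 1·1 = 2.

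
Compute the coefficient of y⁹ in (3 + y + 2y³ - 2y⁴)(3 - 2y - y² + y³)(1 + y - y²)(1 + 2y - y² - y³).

(3 + y + 2y³ - 2y⁴) has coefficients 3,1,0,2,-2 for degrees 0…4.
(3 - 2y - y² + y³) has coefficients 3,-2,-1,1,0,0,0,0,0,0 for degrees 0…9.
Multiplying by (1 + y - y²) gives running coefficients 3,1,-6,2,2,-1,0,0,0,0 for degrees 0…9.
Finally multiplying by (1 + 2y - y² - y³), the product of all factors after the first has coefficients 3,7,-7,-14,11,7,-6,-1,1,0 for degrees 0…9.
[y⁹] = 3·0 + 1·1 + 2·(-6) − 2·7 = -25.

-25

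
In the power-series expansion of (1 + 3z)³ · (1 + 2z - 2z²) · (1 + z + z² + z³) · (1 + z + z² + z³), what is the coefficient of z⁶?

(1 + 3z)³ has coefficients 1,9,27,27 for degrees 0…3.
(1 + 2z - 2z²) has coefficients 1,2,-2,0,0,0,0 for degrees 0…6.
Multiplying by (1 + z + z² + z³) gives running coefficients 1,3,1,1,0,-2,0 for degrees 0…6.
Finally multiplying by (1 + z + z² + z³), the product of all factors after the first has coefficients 1,4,5,6,5,0,-1 for degrees 0…6.
[z⁶] = 1·(-1) + 9·0 + 27·5 + 27·6 = 296.

296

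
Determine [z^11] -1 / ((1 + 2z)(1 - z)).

The denominator gives the recurrence a_n = −a_(n−1) + 2a_(n−2) for n ≥ 2; the numerator fixes a_0 = -1, a_1 = 1.
Iterating: -1, 1, -3, 5, -11, 21, -43, 85, -171, 341, -683, 1365, so a_11 = 1365.

1365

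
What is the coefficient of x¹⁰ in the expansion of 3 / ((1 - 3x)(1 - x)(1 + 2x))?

Partial fractions give a closed form: a_n = (27/10)·3^n + (-1/2)·1^n + (4/5)·(-2)^n.
At n = 10: a_10 = 160251.

160251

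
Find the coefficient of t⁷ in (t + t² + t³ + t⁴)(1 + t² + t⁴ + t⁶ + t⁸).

(t + t² + t³ + t⁴) has coefficients 0,1,1,1,1 for degrees 0…4.
(1 + t² + t⁴ + t⁶ + t⁸) has coefficients 1,0,1,0,1,0,1,0 for degrees 0…7.
[t⁷] = 1·1 + 1·0 + 1·1 + 1·0 = 2.

2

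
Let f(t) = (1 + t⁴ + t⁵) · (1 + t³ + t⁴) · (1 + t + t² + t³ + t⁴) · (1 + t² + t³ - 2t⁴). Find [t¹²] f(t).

0

(1 + t⁴ + t⁵) has coefficients 1,0,0,0,1,1 for degrees 0…5.
(1 + t³ + t⁴) has coefficients 1,0,0,1,1,0,0,0,0,0,0,0,0 for degrees 0…12.
Multiplying by (1 + t + t² + t³ + t⁴) gives running coefficients 1,1,1,2,3,2,2,2,1,0,0,0,0 for degrees 0…12.
Finally multiplying by (1 + t² + t³ - 2t⁴), the product of all factors after the first has coefficients 1,1,2,4,3,3,5,3,-1,0,-1,-3,-2 for degrees 0…12.
[t¹²] = 1·(-2) + 1·(-1) + 1·3 = 0.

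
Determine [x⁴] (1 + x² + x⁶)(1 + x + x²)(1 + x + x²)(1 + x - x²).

4

(1 + x² + x⁶) has coefficients 1,0,1,0,0 for degrees 0…4.
(1 + x + x²) has coefficients 1,1,1,0,0 for degrees 0…4.
Multiplying by (1 + x + x²) gives running coefficients 1,2,3,2,1 for degrees 0…4.
Finally multiplying by (1 + x - x²), the product of all factors after the first has coefficients 1,3,4,3,0 for degrees 0…4.
[x⁴] = 1·0 + 1·4 = 4.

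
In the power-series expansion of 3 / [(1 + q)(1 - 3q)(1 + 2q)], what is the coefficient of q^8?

9471

The denominator gives the recurrence a_n = 7a_(n−2) + 6a_(n−3) for n ≥ 3; the numerator fixes a_0 = 3, a_1 = 0, a_2 = 21.
Iterating: 3, 0, 21, 18, 147, 252, 1137, 2646, 9471, so a_8 = 9471.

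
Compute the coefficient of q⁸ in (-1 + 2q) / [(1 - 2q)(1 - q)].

-1

Partial fractions give a closed form: a_n = (-1)·1^n.
At n = 8: a_8 = -1.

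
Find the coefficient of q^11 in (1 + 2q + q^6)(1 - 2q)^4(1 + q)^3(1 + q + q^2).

(1 + 2q + q^6) has coefficients 1,2,0,0,0,0,1 for degrees 0…6.
(1 - 2q)^4 has coefficients 1,-8,24,-32,16,0,0,0,0,0,0,0 for degrees 0…11.
Multiplying by (1 + q)^3 gives running coefficients 1,-5,3,17,-16,-24,16,16,0,0,0,0 for degrees 0…11.
Finally multiplying by (1 + q + q^2), the product of all factors after the first has coefficients 1,-4,-1,15,4,-23,-24,8,32,16,0,0 for degrees 0…11.
[q^11] = 1·0 + 2·0 + 1·(-23) = -23.

-23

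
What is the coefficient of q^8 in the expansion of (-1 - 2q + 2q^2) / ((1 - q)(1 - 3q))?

-14215

The denominator gives the recurrence a_n = 4a_(n−1) − 3a_(n−2) for n ≥ 3; the numerator fixes a_0 = -1, a_1 = -6, a_2 = -19.
Iterating: -1, -6, -19, -58, -175, -526, -1579, -4738, -14215, so a_8 = -14215.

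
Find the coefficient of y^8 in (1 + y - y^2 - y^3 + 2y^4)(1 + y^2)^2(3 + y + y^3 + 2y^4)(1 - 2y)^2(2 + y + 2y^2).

(1 + y - y^2 - y^3 + 2y^4) has coefficients 1,1,-1,-1,2 for degrees 0…4.
(1 + y^2)^2 has coefficients 1,0,2,0,1,0,0,0,0 for degrees 0…8.
Multiplying by (3 + y + y^3 + 2y^4) gives running coefficients 3,1,6,3,5,3,4,1,2 for degrees 0…8.
Multiplying by (1 - 2y)^2 gives running coefficients 3,-11,14,-17,17,-5,12,-3,14 for degrees 0…8.
Finally multiplying by (2 + y + 2y^2), the product of all factors after the first has coefficients 6,-19,23,-42,45,-27,53,-4,49 for degrees 0…8.
[y^8] = 1·49 + 1·(-4) − 1·53 − 1·(-27) + 2·45 = 109.

109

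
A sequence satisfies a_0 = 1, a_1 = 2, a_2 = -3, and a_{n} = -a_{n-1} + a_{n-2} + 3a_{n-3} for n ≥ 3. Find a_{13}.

The ordinary generating function has denominator 1 + y - y^2 - 3y^3.
Iterating the recurrence: a_0,…,a_{13} = 1, 2, -3, 8, -5, 4, 15, -26, 53, -34, 9, 116, -209, 352.

352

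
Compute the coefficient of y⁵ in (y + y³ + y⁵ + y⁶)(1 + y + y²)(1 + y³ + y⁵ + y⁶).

(y + y³ + y⁵ + y⁶) has coefficients 0,1,0,1,0,1 for degrees 0…5.
(1 + y + y²) has coefficients 1,1,1,0,0,0 for degrees 0…5.
Finally multiplying by (1 + y³ + y⁵ + y⁶), the product of all factors after the first has coefficients 1,1,1,1,1,2 for degrees 0…5.
[y⁵] = 1·1 + 1·1 + 1·1 = 3.

3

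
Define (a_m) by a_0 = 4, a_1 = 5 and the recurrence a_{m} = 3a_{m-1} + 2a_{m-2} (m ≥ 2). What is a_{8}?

The ordinary generating function has denominator 1 - 3x - 2x^2.
Iterating the recurrence: a_0,…,a_{8} = 4, 5, 23, 79, 283, 1007, 3587, 12775, 45499.

45499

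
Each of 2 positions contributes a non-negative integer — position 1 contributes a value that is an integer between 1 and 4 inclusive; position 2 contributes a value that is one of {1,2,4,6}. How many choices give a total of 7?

The generating function for the choices is (q + q^2 + q^3 + q^4)·(q + q^2 + q^4 + q^6); the count is [q^7].
(q + q^2 + q^3 + q^4) has coefficients 0,1,1,1,1 for degrees 0…4.
(q + q^2 + q^4 + q^6) has coefficients 0,1,1,0,1,0,1,0 for degrees 0…7.
[q^7] = 1·1 + 1·0 + 1·1 + 1·0 = 2.

2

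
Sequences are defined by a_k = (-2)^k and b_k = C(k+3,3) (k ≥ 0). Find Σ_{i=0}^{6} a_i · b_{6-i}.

48

This is [x^6] in the product of the two ordinary generating functions.
Σ = 1·84 − 2·56 + 4·35 − 8·20 + 16·10 − 32·4 + 64·1 = 48.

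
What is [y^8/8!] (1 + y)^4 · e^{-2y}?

The EGF product rule gives c_8 = Σ_{k_1+k_2=8} C(8; k_1,k_2) · ∏ g_i(k_i), where (1+y)^4 gives the falling factorial (4)_k; e^{-2y} gives (-2)^k.
g_1(k) for k = 0…8: 1, 4, 12, 24, 24, 0, 0, 0, 0.
g_2(k) for k = 0…8: 1, -2, 4, -8, 16, -32, 64, -128, 256.
c_8 = Σ_k C(8,k)·g_1(k)·g_2(8−k) = 1·1·256 + 8·4·(-128) + 28·12·64 + 56·24·(-32) + 70·24·16 = 256 − 4096 + 21504 − 43008 + 26880 = 1536.

1536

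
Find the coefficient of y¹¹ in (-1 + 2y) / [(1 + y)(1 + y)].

The denominator gives the recurrence a_n = −2a_(n−1) − a_(n−2) for n ≥ 2; the numerator fixes a_0 = -1, a_1 = 4.
Iterating: -1, 4, -7, 10, -13, 16, -19, 22, -25, 28, -31, 34, so a_11 = 34.

34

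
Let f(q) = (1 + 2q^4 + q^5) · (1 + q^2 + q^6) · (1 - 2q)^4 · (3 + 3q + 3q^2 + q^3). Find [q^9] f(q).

(1 + 2q^4 + q^5) has coefficients 1,0,0,0,2,1 for degrees 0…5.
(1 + q^2 + q^6) has coefficients 1,0,1,0,0,0,1,0,0,0 for degrees 0…9.
Multiplying by (1 - 2q)^4 gives running coefficients 1,-8,25,-40,40,-32,17,-8,24,-32 for degrees 0…9.
Finally multiplying by (3 + 3q + 3q^2 + q^3), the product of all factors after the first has coefficients 3,-21,54,-68,67,-71,35,-29,67,-31 for degrees 0…9.
[q^9] = 1·(-31) + 2·(-71) + 1·67 = -106.

-106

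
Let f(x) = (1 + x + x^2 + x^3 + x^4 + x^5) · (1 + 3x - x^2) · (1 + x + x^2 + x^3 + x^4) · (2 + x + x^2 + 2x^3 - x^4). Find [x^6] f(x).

72

(1 + x + x^2 + x^3 + x^4 + x^5) has coefficients 1,1,1,1,1,1 for degrees 0…5.
(1 + 3x - x^2) has coefficients 1,3,-1,0,0,0,0 for degrees 0…6.
Multiplying by (1 + x + x^2 + x^3 + x^4) gives running coefficients 1,4,3,3,3,2,-1 for degrees 0…6.
Finally multiplying by (2 + x + x^2 + 2x^3 - x^4), the product of all factors after the first has coefficients 2,9,11,15,19,12,6 for degrees 0…6.
[x^6] = 1·6 + 1·12 + 1·19 + 1·15 + 1·11 + 1·9 = 72.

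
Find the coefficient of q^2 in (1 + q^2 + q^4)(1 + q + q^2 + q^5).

2

(1 + q^2 + q^4) has coefficients 1,0,1 for degrees 0…2.
(1 + q + q^2 + q^5) has coefficients 1,1,1 for degrees 0…2.
[q^2] = 1·1 + 1·1 = 2.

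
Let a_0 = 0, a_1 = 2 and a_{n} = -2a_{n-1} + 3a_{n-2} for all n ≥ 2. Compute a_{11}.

The ordinary generating function has denominator 1 + 2t - 3t^2.
Iterating the recurrence: a_0,…,a_{11} = 0, 2, -4, 14, -40, 122, -364, 1094, -3280, 9842, -29524, 88574.

88574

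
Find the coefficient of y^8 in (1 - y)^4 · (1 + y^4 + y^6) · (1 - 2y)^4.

(1 - y)^4 has coefficients 1,-4,6,-4,1 for degrees 0…4.
(1 + y^4 + y^6) has coefficients 1,0,0,0,1,0,1,0,0 for degrees 0…8.
Finally multiplying by (1 - 2y)^4, the product of all factors after the first has coefficients 1,-8,24,-32,17,-8,25,-40,40 for degrees 0…8.
[y^8] = 1·40 − 4·(-40) + 6·25 − 4·(-8) + 1·17 = 399.

399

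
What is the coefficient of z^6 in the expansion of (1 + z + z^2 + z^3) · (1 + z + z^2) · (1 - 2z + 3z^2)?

(1 + z + z^2 + z^3) has coefficients 1,1,1,1 for degrees 0…3.
(1 + z + z^2) has coefficients 1,1,1,0,0,0,0 for degrees 0…6.
Finally multiplying by (1 - 2z + 3z^2), the product of all factors after the first has coefficients 1,-1,2,1,3,0,0 for degrees 0…6.
[z^6] = 1·0 + 1·0 + 1·3 + 1·1 = 4.

4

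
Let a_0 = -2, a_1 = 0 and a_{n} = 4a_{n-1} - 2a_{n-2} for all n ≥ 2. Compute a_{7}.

The ordinary generating function has denominator 1 - 4q + 2q^2.
Iterating the recurrence: a_0,…,a_{7} = -2, 0, 4, 16, 56, 192, 656, 2240.

2240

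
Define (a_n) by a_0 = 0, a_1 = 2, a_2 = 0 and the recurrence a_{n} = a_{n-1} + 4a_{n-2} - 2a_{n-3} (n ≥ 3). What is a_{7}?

172

The ordinary generating function has denominator 1 - x - 4x^2 + 2x^3.
Iterating the recurrence: a_0,…,a_{7} = 0, 2, 0, 8, 4, 36, 36, 172.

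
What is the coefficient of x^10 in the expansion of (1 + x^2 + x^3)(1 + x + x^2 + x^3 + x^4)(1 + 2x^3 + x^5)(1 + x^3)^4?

74

(1 + x^2 + x^3) has coefficients 1,0,1,1 for degrees 0…3.
(1 + x + x^2 + x^3 + x^4) has coefficients 1,1,1,1,1,0,0,0,0,0,0 for degrees 0…10.
Multiplying by (1 + 2x^3 + x^5) gives running coefficients 1,1,1,3,3,3,3,3,1,1,0 for degrees 0…10.
Finally multiplying by (1 + x^3)^4, the product of all factors after the first has coefficients 1,1,1,7,7,7,21,21,19,35,34 for degrees 0…10.
[x^10] = 1·34 + 1·19 + 1·21 = 74.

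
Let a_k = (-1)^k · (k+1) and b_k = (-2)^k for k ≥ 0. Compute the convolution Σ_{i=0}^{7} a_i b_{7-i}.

-502

This is [x^7] in the product of the two ordinary generating functions.
Σ = 1·(-128) − 2·64 + 3·(-32) − 4·16 + 5·(-8) − 6·4 + 7·(-2) − 8·1 = -502.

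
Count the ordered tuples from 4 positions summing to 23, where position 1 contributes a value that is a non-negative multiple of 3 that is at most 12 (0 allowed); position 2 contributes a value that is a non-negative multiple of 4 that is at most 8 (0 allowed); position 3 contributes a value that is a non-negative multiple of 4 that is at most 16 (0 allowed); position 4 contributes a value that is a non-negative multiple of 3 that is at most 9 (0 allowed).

13

The generating function for the choices is (1 + t^3 + t^6 + t^9 + t^12)·(1 + t^4 + t^8)·(1 + t^4 + t^8 + t^12 + t^16)·(1 + t^3 + t^6 + t^9); the count is [t^23].
(1 + t^3 + t^6 + t^9 + t^12) has coefficients 1,0,0,1,0,0,1,0,0,1,0,0,1 for degrees 0…12.
(1 + t^4 + t^8) has coefficients 1,0,0,0,1,0,0,0,1,0,0,0,0,0,0,0,0,0,0,0,0,0,0,0 for degrees 0…23.
Multiplying by (1 + t^4 + t^8 + t^12 + t^16) gives running coefficients 1,0,0,0,2,0,0,0,3,0,0,0,3,0,0,0,3,0,0,0,2,0,0,0 for degrees 0…23.
Finally multiplying by (1 + t^3 + t^6 + t^9), the product of all factors after the first has coefficients 1,0,0,1,2,0,1,2,3,1,2,3,3,2,3,3,3,3,3,3,2,3,3,2 for degrees 0…23.
[t^23] = 1·2 + 1·2 + 1·3 + 1·3 + 1·3 = 13.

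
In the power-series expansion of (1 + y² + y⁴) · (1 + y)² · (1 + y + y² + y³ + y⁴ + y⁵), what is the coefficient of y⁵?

(1 + y² + y⁴) has coefficients 1,0,1,0,1 for degrees 0…4.
(1 + y)² has coefficients 1,2,1,0,0,0 for degrees 0…5.
Finally multiplying by (1 + y + y² + y³ + y⁴ + y⁵), the product of all factors after the first has coefficients 1,3,4,4,4,4 for degrees 0…5.
[y⁵] = 1·4 + 1·4 + 1·3 = 11.

11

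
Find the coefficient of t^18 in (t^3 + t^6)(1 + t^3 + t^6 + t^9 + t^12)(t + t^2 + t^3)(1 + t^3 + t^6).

(t^3 + t^6) has coefficients 0,0,0,1,0,0,1 for degrees 0…6.
(1 + t^3 + t^6 + t^9 + t^12) has coefficients 1,0,0,1,0,0,1,0,0,1,0,0,1,0,0,0,0,0,0 for degrees 0…18.
Multiplying by (t + t^2 + t^3) gives running coefficients 0,1,1,1,1,1,1,1,1,1,1,1,1,1,1,1,0,0,0 for degrees 0…18.
Finally multiplying by (1 + t^3 + t^6), the product of all factors after the first has coefficients 0,1,1,1,2,2,2,3,3,3,3,3,3,3,3,3,2,2,2 for degrees 0…18.
[t^18] = 1·3 + 1·3 = 6.

6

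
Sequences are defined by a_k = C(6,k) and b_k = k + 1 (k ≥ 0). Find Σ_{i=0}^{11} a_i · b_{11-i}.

This is [x^11] in the product of the two ordinary generating functions.
Σ = 1·12 + 6·11 + 15·10 + 20·9 + 15·8 + 6·7 + 1·6 + 0·5 + 0·4 + 0·3 + 0·2 + 0·1 = 576.

576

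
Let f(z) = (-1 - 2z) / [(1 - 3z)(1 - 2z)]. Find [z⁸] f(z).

Partial fractions give a closed form: a_n = (-5)·3^n + (4)·2^n.
At n = 8: a_8 = -31781.

-31781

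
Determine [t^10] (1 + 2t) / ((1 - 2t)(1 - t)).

4093

The denominator gives the recurrence a_n = 3a_(n−1) − 2a_(n−2) for n ≥ 3; the numerator fixes a_0 = 1, a_1 = 5, a_2 = 13.
Iterating: 1, 5, 13, 29, 61, 125, 253, 509, 1021, 2045, 4093, so a_10 = 4093.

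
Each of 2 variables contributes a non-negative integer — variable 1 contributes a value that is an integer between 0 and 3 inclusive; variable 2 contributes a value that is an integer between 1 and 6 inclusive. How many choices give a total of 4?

The generating function for the choices is (1 + t + t^2 + t^3)·(t + t^2 + t^3 + t^4 + t^5 + t^6); the count is [t^4].
(1 + t + t^2 + t^3) has coefficients 1,1,1,1 for degrees 0…3.
(t + t^2 + t^3 + t^4 + t^5 + t^6) has coefficients 0,1,1,1,1 for degrees 0…4.
[t^4] = 1·1 + 1·1 + 1·1 + 1·1 = 4.

4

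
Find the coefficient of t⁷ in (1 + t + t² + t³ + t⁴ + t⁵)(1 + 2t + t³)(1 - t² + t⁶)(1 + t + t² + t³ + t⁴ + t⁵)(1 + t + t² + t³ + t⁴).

34

(1 + t + t² + t³ + t⁴ + t⁵) has coefficients 1,1,1,1,1,1 for degrees 0…5.
(1 + 2t + t³) has coefficients 1,2,0,1,0,0,0,0 for degrees 0…7.
Multiplying by (1 - t² + t⁶) gives running coefficients 1,2,-1,-1,0,-1,1,2 for degrees 0…7.
Multiplying by (1 + t + t² + t³ + t⁴ + t⁵) gives running coefficients 1,3,2,1,1,0,0,0 for degrees 0…7.
Finally multiplying by (1 + t + t² + t³ + t⁴), the product of all factors after the first has coefficients 1,4,6,7,8,7,4,2 for degrees 0…7.
[t⁷] = 1·2 + 1·4 + 1·7 + 1·8 + 1·7 + 1·6 = 34.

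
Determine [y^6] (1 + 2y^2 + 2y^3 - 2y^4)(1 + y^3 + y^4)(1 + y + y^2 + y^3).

(1 + 2y^2 + 2y^3 - 2y^4) has coefficients 1,0,2,2,-2 for degrees 0…4.
(1 + y^3 + y^4) has coefficients 1,0,0,1,1,0,0 for degrees 0…6.
Finally multiplying by (1 + y + y^2 + y^3), the product of all factors after the first has coefficients 1,1,1,2,2,2,2 for degrees 0…6.
[y^6] = 1·2 + 2·2 + 2·2 − 2·1 = 8.

8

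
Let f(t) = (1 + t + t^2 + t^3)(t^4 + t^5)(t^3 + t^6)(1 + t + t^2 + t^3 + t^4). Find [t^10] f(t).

(1 + t + t^2 + t^3) has coefficients 1,1,1,1 for degrees 0…3.
(t^4 + t^5) has coefficients 0,0,0,0,1,1,0,0,0,0,0 for degrees 0…10.
Multiplying by (t^3 + t^6) gives running coefficients 0,0,0,0,0,0,0,1,1,0,1 for degrees 0…10.
Finally multiplying by (1 + t + t^2 + t^3 + t^4), the product of all factors after the first has coefficients 0,0,0,0,0,0,0,1,2,2,3 for degrees 0…10.
[t^10] = 1·3 + 1·2 + 1·2 + 1·1 = 8.

8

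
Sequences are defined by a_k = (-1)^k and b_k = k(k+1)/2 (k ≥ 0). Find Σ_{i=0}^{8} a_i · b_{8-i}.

20

The convolution is the t^8 coefficient of A(t)B(t).
Σ = 1·36 − 1·28 + 1·21 − 1·15 + 1·10 − 1·6 + 1·3 − 1·1 + 1·0 = 20.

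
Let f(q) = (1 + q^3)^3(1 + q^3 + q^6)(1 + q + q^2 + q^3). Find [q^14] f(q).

4

(1 + q^3)^3 has coefficients 1,0,0,3,0,0,3,0,0,1 for degrees 0…9.
(1 + q^3 + q^6) has coefficients 1,0,0,1,0,0,1,0,0,0,0,0,0,0,0 for degrees 0…14.
Finally multiplying by (1 + q + q^2 + q^3), the product of all factors after the first has coefficients 1,1,1,2,1,1,2,1,1,1,0,0,0,0,0 for degrees 0…14.
[q^14] = 1·0 + 3·0 + 3·1 + 1·1 = 4.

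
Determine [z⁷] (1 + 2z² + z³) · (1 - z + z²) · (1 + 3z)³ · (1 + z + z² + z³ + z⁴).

(1 + 2z² + z³) has coefficients 1,0,2,1 for degrees 0…3.
(1 - z + z²) has coefficients 1,-1,1,0,0,0,0,0 for degrees 0…7.
Multiplying by (1 + 3z)³ gives running coefficients 1,8,19,9,0,27,0,0 for degrees 0…7.
Finally multiplying by (1 + z + z² + z³ + z⁴), the product of all factors after the first has coefficients 1,9,28,37,37,63,55,36 for degrees 0…7.
[z⁷] = 1·36 + 2·63 + 1·37 = 199.

199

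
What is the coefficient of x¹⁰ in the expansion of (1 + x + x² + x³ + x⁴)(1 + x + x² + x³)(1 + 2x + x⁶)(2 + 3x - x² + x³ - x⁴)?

(1 + x + x² + x³ + x⁴) has coefficients 1,1,1,1,1 for degrees 0…4.
(1 + x + x² + x³) has coefficients 1,1,1,1,0,0,0,0,0,0,0 for degrees 0…10.
Multiplying by (1 + 2x + x⁶) gives running coefficients 1,3,3,3,2,0,1,1,1,1,0 for degrees 0…10.
Finally multiplying by (2 + 3x - x² + x³ - x⁴), the product of all factors after the first has coefficients 2,9,14,13,12,3,0,4,2,5,2 for degrees 0…10.
[x¹⁰] = 1·2 + 1·5 + 1·2 + 1·4 + 1·0 = 13.

13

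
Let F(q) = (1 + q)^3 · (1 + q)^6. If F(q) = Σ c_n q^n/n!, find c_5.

The EGF product rule gives c_5 = Σ_{k_1+k_2=5} C(5; k_1,k_2) · ∏ g_i(k_i), where (1+q)^3 gives the falling factorial (3)_k; (1+q)^6 gives the falling factorial (6)_k.
g_1(k) for k = 0…5: 1, 3, 6, 6, 0, 0.
g_2(k) for k = 0…5: 1, 6, 30, 120, 360, 720.
c_5 = Σ_k C(5,k)·g_1(k)·g_2(5−k) = 1·1·720 + 5·3·360 + 10·6·120 + 10·6·30 = 720 + 5400 + 7200 + 1800 = 15120.

15120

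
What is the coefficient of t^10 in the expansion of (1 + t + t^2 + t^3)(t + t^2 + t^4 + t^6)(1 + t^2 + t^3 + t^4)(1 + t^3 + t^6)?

20

(1 + t + t^2 + t^3) has coefficients 1,1,1,1 for degrees 0…3.
(t + t^2 + t^4 + t^6) has coefficients 0,1,1,0,1,0,1,0,0,0,0 for degrees 0…10.
Multiplying by (1 + t^2 + t^3 + t^4) gives running coefficients 0,1,1,1,3,2,3,1,2,1,1 for degrees 0…10.
Finally multiplying by (1 + t^3 + t^6), the product of all factors after the first has coefficients 0,1,1,1,4,3,4,5,5,5,5 for degrees 0…10.
[t^10] = 1·5 + 1·5 + 1·5 + 1·5 = 20.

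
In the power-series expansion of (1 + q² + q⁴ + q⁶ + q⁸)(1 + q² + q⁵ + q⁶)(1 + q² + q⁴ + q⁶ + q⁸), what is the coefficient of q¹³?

5

(1 + q² + q⁴ + q⁶ + q⁸) has coefficients 1,0,1,0,1,0,1,0,1 for degrees 0…8.
(1 + q² + q⁵ + q⁶) has coefficients 1,0,1,0,0,1,1,0,0,0,0,0,0,0 for degrees 0…13.
Finally multiplying by (1 + q² + q⁴ + q⁶ + q⁸), the product of all factors after the first has coefficients 1,0,2,0,2,1,3,1,3,1,2,1,1,1 for degrees 0…13.
[q¹³] = 1·1 + 1·1 + 1·1 + 1·1 + 1·1 = 5.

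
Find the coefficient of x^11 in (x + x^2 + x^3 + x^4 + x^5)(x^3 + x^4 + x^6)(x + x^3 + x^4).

7

(x + x^2 + x^3 + x^4 + x^5) has coefficients 0,1,1,1,1,1 for degrees 0…5.
(x^3 + x^4 + x^6) has coefficients 0,0,0,1,1,0,1,0,0,0,0,0 for degrees 0…11.
Finally multiplying by (x + x^3 + x^4), the product of all factors after the first has coefficients 0,0,0,0,1,1,1,3,1,1,1,0 for degrees 0…11.
[x^11] = 1·1 + 1·1 + 1·1 + 1·3 + 1·1 = 7.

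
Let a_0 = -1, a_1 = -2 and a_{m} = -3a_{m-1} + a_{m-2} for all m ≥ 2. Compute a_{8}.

The ordinary generating function has denominator 1 + 3z - z^2.
Iterating the recurrence: a_0,…,a_{8} = -1, -2, 5, -17, 56, -185, 611, -2018, 6665.

6665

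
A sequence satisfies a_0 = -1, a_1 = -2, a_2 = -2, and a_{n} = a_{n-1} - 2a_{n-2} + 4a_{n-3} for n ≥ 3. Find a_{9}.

The ordinary generating function has denominator 1 - q + 2q^2 - 4q^3.
Iterating the recurrence: a_0,…,a_{9} = -1, -2, -2, -2, -6, -10, -6, -10, -38, -42.

-42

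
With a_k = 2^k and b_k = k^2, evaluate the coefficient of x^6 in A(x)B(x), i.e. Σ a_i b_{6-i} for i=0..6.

318

Write out a_i and b_{6-i} for i = 0,…,6 and sum the products.
Σ = 1·36 + 2·25 + 4·16 + 8·9 + 16·4 + 32·1 + 64·0 = 318.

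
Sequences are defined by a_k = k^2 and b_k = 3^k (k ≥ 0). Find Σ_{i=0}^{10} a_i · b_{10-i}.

This is [x^10] in the product of the two ordinary generating functions.
Σ = 0·59049 + 1·19683 + 4·6561 + 9·2187 + 16·729 + 25·243 + 36·81 + 49·27 + 64·9 + 81·3 + 100·1 = 88507.

88507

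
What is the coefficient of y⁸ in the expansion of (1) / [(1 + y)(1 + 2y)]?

511

Partial fractions give a closed form: a_n = (-1)·(-1)^n + (2)·(-2)^n.
At n = 8: a_8 = 511.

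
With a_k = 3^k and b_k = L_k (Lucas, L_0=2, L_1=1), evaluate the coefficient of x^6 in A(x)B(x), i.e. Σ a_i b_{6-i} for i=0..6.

2166

Write out a_i and b_{6-i} for i = 0,…,6 and sum the products.
Σ = 1·18 + 3·11 + 9·7 + 27·4 + 81·3 + 243·1 + 729·2 = 2166.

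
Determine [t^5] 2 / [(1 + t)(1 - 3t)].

364

The denominator gives the recurrence a_n = 2a_(n−1) + 3a_(n−2) for n ≥ 2; the numerator fixes a_0 = 2, a_1 = 4.
Iterating: 2, 4, 14, 40, 122, 364, so a_5 = 364.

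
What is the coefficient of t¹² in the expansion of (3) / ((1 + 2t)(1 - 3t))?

The denominator gives the recurrence a_n = a_(n−1) + 6a_(n−2) for n ≥ 3; the numerator fixes a_0 = 3, a_1 = 3, a_2 = 21.
Iterating: 3, 3, 21, 39, 165, 399, 1389, 3783, 12117, 34815, 107517, 316407, 961509, so a_12 = 961509.

961509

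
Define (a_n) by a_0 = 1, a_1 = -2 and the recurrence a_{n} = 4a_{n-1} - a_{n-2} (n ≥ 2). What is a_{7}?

-6602

The ordinary generating function has denominator 1 - 4x + x^2.
Iterating the recurrence: a_0,…,a_{7} = 1, -2, -9, -34, -127, -474, -1769, -6602.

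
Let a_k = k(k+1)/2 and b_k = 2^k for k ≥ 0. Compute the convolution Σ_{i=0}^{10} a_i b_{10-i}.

4017

Write out a_i and b_{10-i} for i = 0,…,10 and sum the products.
Σ = 0·1024 + 1·512 + 3·256 + 6·128 + 10·64 + 15·32 + 21·16 + 28·8 + 36·4 + 45·2 + 55·1 = 4017.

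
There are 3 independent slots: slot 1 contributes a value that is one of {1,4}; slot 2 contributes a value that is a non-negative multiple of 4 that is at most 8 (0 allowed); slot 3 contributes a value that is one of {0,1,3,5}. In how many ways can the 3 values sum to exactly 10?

2

The generating function for the choices is (z + z^4)·(1 + z^4 + z^8)·(1 + z + z^3 + z^5); the count is [z^10].
(z + z^4) has coefficients 0,1,0,0,1 for degrees 0…4.
(1 + z^4 + z^8) has coefficients 1,0,0,0,1,0,0,0,1,0,0 for degrees 0…10.
Finally multiplying by (1 + z + z^3 + z^5), the product of all factors after the first has coefficients 1,1,0,1,1,2,0,1,1,2,0 for degrees 0…10.
[z^10] = 1·2 + 1·0 = 2.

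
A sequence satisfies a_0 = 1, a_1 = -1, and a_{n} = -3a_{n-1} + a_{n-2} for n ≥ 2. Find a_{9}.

The ordinary generating function has denominator 1 + 3z - z^2.
Iterating the recurrence: a_0,…,a_{9} = 1, -1, 4, -13, 43, -142, 469, -1549, 5116, -16897.

-16897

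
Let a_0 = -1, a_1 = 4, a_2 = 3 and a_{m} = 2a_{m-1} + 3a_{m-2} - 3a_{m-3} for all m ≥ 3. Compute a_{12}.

128244

The ordinary generating function has denominator 1 - 2t - 3t^2 + 3t^3.
Iterating the recurrence: a_0,…,a_{12} = -1, 4, 3, 21, 39, 132, 318, 915, 2388, 6567, 17553, 47643, 128244.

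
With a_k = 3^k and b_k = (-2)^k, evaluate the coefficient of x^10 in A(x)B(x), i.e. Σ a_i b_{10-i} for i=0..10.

Write out a_i and b_{10-i} for i = 0,…,10 and sum the products.
Σ = 1·1024 + 3·(-512) + 9·256 + 27·(-128) + 81·64 + 243·(-32) + 729·16 + 2187·(-8) + 6561·4 + 19683·(-2) + 59049·1 = 35839.

35839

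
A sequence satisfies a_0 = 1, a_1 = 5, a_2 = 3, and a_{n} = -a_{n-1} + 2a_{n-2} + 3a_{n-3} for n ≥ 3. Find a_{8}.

The ordinary generating function has denominator 1 + t - 2t^2 - 3t^3.
Iterating the recurrence: a_0,…,a_{8} = 1, 5, 3, 10, 11, 18, 34, 35, 87.

87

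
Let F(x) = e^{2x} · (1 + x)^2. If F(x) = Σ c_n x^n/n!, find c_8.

5888

The EGF product rule gives c_8 = Σ_{k_1+k_2=8} C(8; k_1,k_2) · ∏ g_i(k_i), where e^{2x} gives (2)^k; (1+x)^2 gives the falling factorial (2)_k.
g_1(k) for k = 0…8: 1, 2, 4, 8, 16, 32, 64, 128, 256.
g_2(k) for k = 0…8: 1, 2, 2, 0, 0, 0, 0, 0, 0.
c_8 = Σ_k C(8,k)·g_1(k)·g_2(8−k) = 28·64·2 + 8·128·2 + 1·256·1 = 3584 + 2048 + 256 = 5888.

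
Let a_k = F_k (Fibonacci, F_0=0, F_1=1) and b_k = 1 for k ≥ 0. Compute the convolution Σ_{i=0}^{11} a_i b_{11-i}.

Write out a_i and b_{11-i} for i = 0,…,11 and sum the products.
Σ = 0·1 + 1·1 + 1·1 + 2·1 + 3·1 + 5·1 + 8·1 + 13·1 + 21·1 + 34·1 + 55·1 + 89·1 = 232.

232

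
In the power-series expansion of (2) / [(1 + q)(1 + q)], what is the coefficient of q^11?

-24

The denominator gives the recurrence a_n = −2a_(n−1) − a_(n−2) for n ≥ 2; the numerator fixes a_0 = 2, a_1 = -4.
Iterating: 2, -4, 6, -8, 10, -12, 14, -16, 18, -20, 22, -24, so a_11 = -24.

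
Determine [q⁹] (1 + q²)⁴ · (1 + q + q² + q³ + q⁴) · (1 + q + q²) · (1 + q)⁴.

(1 + q²)⁴ has coefficients 1,0,4,0,6,0,4,0,1 for degrees 0…8.
(1 + q + q² + q³ + q⁴) has coefficients 1,1,1,1,1,0,0,0,0,0 for degrees 0…9.
Multiplying by (1 + q + q²) gives running coefficients 1,2,3,3,3,2,1,0,0,0 for degrees 0…9.
Finally multiplying by (1 + q)⁴, the product of all factors after the first has coefficients 1,6,17,31,42,46,42,31,17,6 for degrees 0…9.
[q⁹] = 1·6 + 4·31 + 6·46 + 4·31 + 1·6 = 536.

536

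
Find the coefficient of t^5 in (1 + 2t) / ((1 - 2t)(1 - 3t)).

1087

The denominator gives the recurrence a_n = 5a_(n−1) − 6a_(n−2) for n ≥ 2; the numerator fixes a_0 = 1, a_1 = 7.
Iterating: 1, 7, 29, 103, 341, 1087, so a_5 = 1087.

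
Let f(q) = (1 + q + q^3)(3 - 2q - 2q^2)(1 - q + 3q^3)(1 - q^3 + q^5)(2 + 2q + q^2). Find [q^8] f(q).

7

(1 + q + q^3) has coefficients 1,1,0,1 for degrees 0…3.
(3 - 2q - 2q^2) has coefficients 3,-2,-2,0,0,0,0,0,0 for degrees 0…8.
Multiplying by (1 - q + 3q^3) gives running coefficients 3,-5,0,11,-6,-6,0,0,0 for degrees 0…8.
Multiplying by (1 - q^3 + q^5) gives running coefficients 3,-5,0,8,-1,-3,-16,6,17 for degrees 0…8.
Finally multiplying by (2 + 2q + q^2), the product of all factors after the first has coefficients 6,-4,-7,11,14,0,-39,-23,30 for degrees 0…8.
[q^8] = 1·30 + 1·(-23) + 1·0 = 7.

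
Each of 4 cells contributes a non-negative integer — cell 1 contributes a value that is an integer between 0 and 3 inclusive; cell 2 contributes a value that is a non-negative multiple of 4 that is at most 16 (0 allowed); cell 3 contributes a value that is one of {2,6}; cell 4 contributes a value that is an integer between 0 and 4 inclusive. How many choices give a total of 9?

9

The generating function for the choices is (1 + z + z² + z³)·(1 + z⁴ + z⁸ + z¹² + z¹⁶)·(z² + z⁶)·(1 + z + z² + z³ + z⁴); the count is [z⁹].
(1 + z + z² + z³) has coefficients 1,1,1,1 for degrees 0…3.
(1 + z⁴ + z⁸ + z¹² + z¹⁶) has coefficients 1,0,0,0,1,0,0,0,1,0 for degrees 0…9.
Multiplying by (z² + z⁶) gives running coefficients 0,0,1,0,0,0,2,0,0,0 for degrees 0…9.
Finally multiplying by (1 + z + z² + z³ + z⁴), the product of all factors after the first has coefficients 0,0,1,1,1,1,3,2,2,2 for degrees 0…9.
[z⁹] = 1·2 + 1·2 + 1·2 + 1·3 = 9.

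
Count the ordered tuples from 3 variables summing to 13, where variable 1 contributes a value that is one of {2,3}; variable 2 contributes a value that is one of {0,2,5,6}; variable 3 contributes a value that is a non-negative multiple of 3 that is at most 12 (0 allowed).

The generating function for the choices is (z² + z³)·(1 + z² + z⁵ + z⁶)·(1 + z³ + z⁶ + z⁹ + z¹²); the count is [z¹³].
(z² + z³) has coefficients 0,0,1,1 for degrees 0…3.
(1 + z² + z⁵ + z⁶) has coefficients 1,0,1,0,0,1,1,0,0,0,0,0,0,0 for degrees 0…13.
Finally multiplying by (1 + z³ + z⁶ + z⁹ + z¹²), the product of all factors after the first has coefficients 1,0,1,1,0,2,2,0,2,2,0,2,2,0 for degrees 0…13.
[z¹³] = 1·2 + 1·0 = 2.

2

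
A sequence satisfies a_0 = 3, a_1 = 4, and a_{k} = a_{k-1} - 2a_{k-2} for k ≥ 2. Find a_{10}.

The ordinary generating function has denominator 1 - q + 2q^2.
Iterating the recurrence: a_0,…,a_{10} = 3, 4, -2, -10, -6, 14, 26, -2, -54, -50, 58.

58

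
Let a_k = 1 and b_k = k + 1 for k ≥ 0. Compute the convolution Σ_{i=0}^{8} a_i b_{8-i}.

This is [x^8] in the product of the two ordinary generating functions.
Σ = 1·9 + 1·8 + 1·7 + 1·6 + 1·5 + 1·4 + 1·3 + 1·2 + 1·1 = 45.

45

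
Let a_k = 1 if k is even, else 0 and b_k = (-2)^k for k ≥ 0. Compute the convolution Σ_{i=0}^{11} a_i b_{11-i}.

-2730

The convolution is the x^11 coefficient of A(x)B(x).
Σ = 1·(-2048) + 0·1024 + 1·(-512) + 0·256 + 1·(-128) + 0·64 + 1·(-32) + 0·16 + 1·(-8) + 0·4 + 1·(-2) + 0·1 = -2730.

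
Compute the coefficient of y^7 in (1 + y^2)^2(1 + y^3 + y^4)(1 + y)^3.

(1 + y^2)^2 has coefficients 1,0,2,0,1 for degrees 0…4.
(1 + y^3 + y^4) has coefficients 1,0,0,1,1,0,0,0 for degrees 0…7.
Finally multiplying by (1 + y)^3, the product of all factors after the first has coefficients 1,3,3,2,4,6,4,1 for degrees 0…7.
[y^7] = 1·1 + 2·6 + 1·2 = 15.

15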